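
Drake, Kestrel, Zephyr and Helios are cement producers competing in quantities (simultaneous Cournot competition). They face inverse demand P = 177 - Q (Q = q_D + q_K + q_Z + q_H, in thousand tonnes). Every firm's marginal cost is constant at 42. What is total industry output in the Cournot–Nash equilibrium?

108

Each firm earns π_i = (177 - Q)q_i - 42q_i.
First-order condition (treating rivals' output as given): 135 - 2q_i - Σ_{j≠i} q_j = 0.
By symmetry each firm produces the same amount; substituting Σ_{j≠i} q_j = 3q_i yields q_i = 135/5 = 27.
Total output Q = 27 + 27 + 27 + 27 = 108.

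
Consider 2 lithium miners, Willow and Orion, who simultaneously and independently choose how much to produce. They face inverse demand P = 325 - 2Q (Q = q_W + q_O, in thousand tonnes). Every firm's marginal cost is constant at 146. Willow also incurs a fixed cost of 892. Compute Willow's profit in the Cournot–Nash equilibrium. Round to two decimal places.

Each firm earns π_i = (325 - 2Q)q_i - 146q_i.
Setting ∂π_i/∂q_i = 0 with rivals' quantities fixed: 179 - 4q_i - 2q_j = 0.
With identical firms every q_j equals q_i, so q_j = q_i and 179 = 6q_i, giving q_i = 179/6.
Price P = 325 - 2·(179/3) = 617/3.
Willow's profit: (617/3 - 146)·(179/6) - 892 = 888.0556.

888.06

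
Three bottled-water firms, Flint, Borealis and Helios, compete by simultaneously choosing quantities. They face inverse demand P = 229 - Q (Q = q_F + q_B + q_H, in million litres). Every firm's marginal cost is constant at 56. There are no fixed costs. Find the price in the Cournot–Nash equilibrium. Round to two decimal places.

A representative firm's profit is π_i = q_i(229 - Q) - 56q_i.
First-order condition (treating rivals' output as given): 173 - 2q_i - Σ_{j≠i} q_j = 0.
With identical firms every q_j equals q_i, so Σ_{j≠i} q_j = 2q_i and 173 = 4q_i, giving q_i = 173/4.
Total output Q = 519/4, so price P = 229 - 519/4 = 397/4.

99.25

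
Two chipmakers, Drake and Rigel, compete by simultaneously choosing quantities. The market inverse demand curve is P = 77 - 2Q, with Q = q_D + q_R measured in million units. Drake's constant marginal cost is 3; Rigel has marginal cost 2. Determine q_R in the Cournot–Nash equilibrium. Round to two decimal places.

Drake's profit: π_D = (77 - 2Q)q_D - (3q_D). Setting ∂π_D/∂q_D = 0: 74 - 4q_D - 2(q_R) = 0.
Rigel's profit: π_R = (77 - 2Q)q_R - (2q_R). Setting ∂π_R/∂q_R = 0: 75 - 4q_R - 2(q_D) = 0.
So q_D = (74 - 2q_R)/4 and q_R = (75 - 2q_D)/4.
Substituting one into the other gives q_D = 73/6 and q_R = 38/3.

12.67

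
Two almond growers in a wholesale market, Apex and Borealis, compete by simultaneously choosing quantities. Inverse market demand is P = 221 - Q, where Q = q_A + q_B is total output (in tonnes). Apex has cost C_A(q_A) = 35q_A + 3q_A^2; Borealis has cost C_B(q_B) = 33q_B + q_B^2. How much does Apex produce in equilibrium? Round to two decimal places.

17.94

Apex's profit: π_A = (221 - Q)q_A - (35q_A + 3q_A²). Setting ∂π_A/∂q_A = 0: 186 - 8q_A - (q_B) = 0.
Borealis's first-order condition: 188 - 4q_B - (q_A) = 0.
Rearranging gives the reaction functions q_A = (186 - q_B)/8 and q_B = (188 - q_A)/4.
Substituting one into the other gives q_A = 556/31 and q_B = 1318/31.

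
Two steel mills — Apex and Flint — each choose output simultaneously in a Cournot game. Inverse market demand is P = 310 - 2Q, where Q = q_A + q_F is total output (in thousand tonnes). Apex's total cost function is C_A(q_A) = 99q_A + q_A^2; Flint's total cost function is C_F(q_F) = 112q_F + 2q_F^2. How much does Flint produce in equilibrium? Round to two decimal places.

Apex's profit: π_A = (310 - 2Q)q_A - (99q_A + q_A²). Setting ∂π_A/∂q_A = 0: 211 - 6q_A - 2(q_F) = 0.
Flint's profit: π_F = (310 - 2Q)q_F - (112q_F + 2q_F²). Setting ∂π_F/∂q_F = 0: 198 - 8q_F - 2(q_A) = 0.
So q_A = (211 - 2q_F)/6 and q_F = (198 - 2q_A)/8.
Solving the pair: q_A = 323/11, q_F = 383/22.

17.41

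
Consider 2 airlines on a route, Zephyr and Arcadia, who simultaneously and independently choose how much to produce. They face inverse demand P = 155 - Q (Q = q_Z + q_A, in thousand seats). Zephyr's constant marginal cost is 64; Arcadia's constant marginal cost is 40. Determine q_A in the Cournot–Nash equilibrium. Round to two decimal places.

46.33

Zephyr's profit: π_Z = (155 - Q)q_Z - (64q_Z). Setting ∂π_Z/∂q_Z = 0: 91 - 2q_Z - (q_A) = 0.
Arcadia's profit: π_A = (155 - Q)q_A - (40q_A). Setting ∂π_A/∂q_A = 0: 115 - 2q_A - (q_Z) = 0.
Best responses: q_Z = (91 - q_A)/2, q_A = (115 - q_Z)/2.
Solving the pair: q_Z = 67/3, q_A = 139/3.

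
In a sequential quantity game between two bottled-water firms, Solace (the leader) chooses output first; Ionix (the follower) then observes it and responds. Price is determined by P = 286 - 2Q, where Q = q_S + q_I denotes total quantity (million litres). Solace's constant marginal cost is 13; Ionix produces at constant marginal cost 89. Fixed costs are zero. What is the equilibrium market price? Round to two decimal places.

The follower Ionix best-responds to any q_S: π_I = (286 - 2Q)q_I - 89q_I.
∂π_I/∂q_I = 197 - 2q_S - 4q_I = 0 gives the reaction function q_I = (197 - 2q_S)/4.
The leader anticipates this reaction. Substituting into P = 286 - 2Q gives P = 375/2 - q_S, so π_S = (375/2 - q_S)q_S - 13q_S.
Maximising: ∂π_S/∂q_S = 349/2 - 2q_S = 0, giving q_S = 349/4.
Then q_I = (197 - 2·(349/4))/4 = 45/8.
Total output Q = 743/8, so price P = 286 - 2·(743/8) = 401/4.

100.25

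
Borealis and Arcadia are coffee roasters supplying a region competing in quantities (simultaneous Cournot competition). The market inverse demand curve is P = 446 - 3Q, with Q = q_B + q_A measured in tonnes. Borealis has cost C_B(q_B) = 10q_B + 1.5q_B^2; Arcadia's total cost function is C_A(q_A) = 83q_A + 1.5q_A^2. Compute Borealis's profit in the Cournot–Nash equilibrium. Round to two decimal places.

6976.76

Borealis's profit: π_B = (446 - 3Q)q_B - (10q_B + (3/2)q_B²). Setting ∂π_B/∂q_B = 0: 436 - 9q_B - 3(q_A) = 0.
Arcadia's profit: π_A = (446 - 3Q)q_A - (83q_A + (3/2)q_A²). Setting ∂π_A/∂q_A = 0: 363 - 9q_A - 3(q_B) = 0.
Rearranging gives the reaction functions q_B = (436 - 3q_A)/9 and q_A = (363 - 3q_B)/9.
Substituting one into the other gives q_B = 315/8 and q_A = 653/24.
Price P = 446 - 3·(799/12) = 985/4.
Borealis's profit: (985/4)·(315/8) - 10·(315/8) - (3/2)(315/8)² = 6976.7578.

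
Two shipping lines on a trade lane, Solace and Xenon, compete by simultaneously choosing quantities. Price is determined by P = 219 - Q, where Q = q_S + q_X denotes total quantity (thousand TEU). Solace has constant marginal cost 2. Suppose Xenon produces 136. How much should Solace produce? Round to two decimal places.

40.50

With the rival's output fixed at 136, Solace's profit is π_S = (219 - 136 - q_S)q_S - (2q_S) = (83 - q_S)q_S - (2q_S).
∂π_S/∂q_S = 81 - 2q_S = 0, so q_S = 81/2.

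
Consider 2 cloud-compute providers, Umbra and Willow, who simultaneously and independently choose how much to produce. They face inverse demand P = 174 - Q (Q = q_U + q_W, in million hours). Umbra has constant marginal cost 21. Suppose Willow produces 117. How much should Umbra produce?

With the rival's output fixed at 117, Umbra's profit is π_U = (174 - 117 - q_U)q_U - (21q_U) = (57 - q_U)q_U - (21q_U).
∂π_U/∂q_U = 36 - 2q_U = 0, so q_U = 18.

18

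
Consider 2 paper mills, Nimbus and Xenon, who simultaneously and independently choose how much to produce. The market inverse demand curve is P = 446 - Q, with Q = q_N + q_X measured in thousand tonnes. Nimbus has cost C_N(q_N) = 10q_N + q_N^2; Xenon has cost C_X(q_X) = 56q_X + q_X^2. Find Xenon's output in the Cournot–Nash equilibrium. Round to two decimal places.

74.93

Nimbus's profit: π_N = (446 - Q)q_N - (10q_N + q_N²). Setting ∂π_N/∂q_N = 0: 436 - 4q_N - (q_X) = 0.
Xenon's profit: π_X = (446 - Q)q_X - (56q_X + q_X²). Setting ∂π_X/∂q_X = 0: 390 - 4q_X - (q_N) = 0.
Rearranging gives the reaction functions q_N = (436 - q_X)/4 and q_X = (390 - q_N)/4.
Solving the pair: q_N = 1354/15, q_X = 1124/15.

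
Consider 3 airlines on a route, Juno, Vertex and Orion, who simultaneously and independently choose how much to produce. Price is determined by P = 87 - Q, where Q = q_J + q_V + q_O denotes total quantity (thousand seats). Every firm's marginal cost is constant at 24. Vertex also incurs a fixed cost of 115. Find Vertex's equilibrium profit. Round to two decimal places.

133.06

A representative firm's profit is π_i = q_i(87 - Q) - 24q_i.
Setting ∂π_i/∂q_i = 0 with rivals' quantities fixed: 63 - 2q_i - Σ_{j≠i} q_j = 0.
By symmetry each firm produces the same amount; substituting Σ_{j≠i} q_j = 2q_i yields q_i = 63/4.
Price P = 87 - 189/4 = 159/4.
Vertex's profit: (159/4 - 24)·(63/4) - 115 = 133.0625.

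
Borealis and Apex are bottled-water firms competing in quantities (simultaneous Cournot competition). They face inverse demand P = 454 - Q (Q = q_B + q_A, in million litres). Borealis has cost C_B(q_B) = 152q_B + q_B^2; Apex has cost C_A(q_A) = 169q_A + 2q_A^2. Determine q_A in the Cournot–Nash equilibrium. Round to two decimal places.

36.43

Borealis's profit: π_B = (454 - Q)q_B - (152q_B + q_B²). Setting ∂π_B/∂q_B = 0: 302 - 4q_B - (q_A) = 0.
Apex's first-order condition: 285 - 6q_A - (q_B) = 0.
So q_B = (302 - q_A)/4 and q_A = (285 - q_B)/6.
Solving the pair: q_B = 1527/23, q_A = 838/23.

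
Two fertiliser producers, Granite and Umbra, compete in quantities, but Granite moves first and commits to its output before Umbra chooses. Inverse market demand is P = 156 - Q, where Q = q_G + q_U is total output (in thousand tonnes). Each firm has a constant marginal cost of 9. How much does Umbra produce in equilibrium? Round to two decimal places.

The follower Umbra best-responds to any q_G: π_U = (156 - Q)q_U - 9q_U.
∂π_U/∂q_U = 147 - q_G - 2q_U = 0 gives the reaction function q_U = (147 - q_G)/2.
The leader anticipates this reaction. Substituting into P = 156 - Q gives P = 165/2 - (1/2)q_G, so π_G = (165/2 - (1/2)q_G)q_G - 9q_G.
Maximising: ∂π_G/∂q_G = 147/2 - q_G = 0, giving q_G = 147/2.
Then q_U = (147 - 147/2)/2 = 147/4.

36.75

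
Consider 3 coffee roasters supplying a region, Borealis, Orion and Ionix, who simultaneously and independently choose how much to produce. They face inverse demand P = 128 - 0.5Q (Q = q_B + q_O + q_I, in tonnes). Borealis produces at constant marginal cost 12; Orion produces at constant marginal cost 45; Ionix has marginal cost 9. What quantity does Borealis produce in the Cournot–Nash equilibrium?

73

Borealis's profit: π_B = (128 - 0.5Q)q_B - (12q_B). Setting ∂π_B/∂q_B = 0: 116 - q_B - (1/2)(q_O + q_I) = 0.
Orion's first-order condition: 83 - q_O - (1/2)(q_B + q_I) = 0.
Ionix's first-order condition: 119 - q_I - (1/2)(q_B + q_O) = 0.
Adding the 3 first-order conditions: 318 − 2Q = 0, so Q = 159.
Back-substituting: q_B = (116 − 159/2)/(1/2) = 73, q_O = (83 − 159/2)/(1/2) = 7, q_I = (119 − 159/2)/(1/2) = 79.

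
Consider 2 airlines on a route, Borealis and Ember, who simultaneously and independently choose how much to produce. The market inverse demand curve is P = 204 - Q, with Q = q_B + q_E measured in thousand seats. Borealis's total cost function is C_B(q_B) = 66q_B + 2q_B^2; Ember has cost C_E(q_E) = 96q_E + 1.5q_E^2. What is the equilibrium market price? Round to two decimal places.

166.34

Borealis's profit: π_B = (204 - Q)q_B - (66q_B + 2q_B²). Setting ∂π_B/∂q_B = 0: 138 - 6q_B - (q_E) = 0.
Ember's profit: π_E = (204 - Q)q_E - (96q_E + (3/2)q_E²). Setting ∂π_E/∂q_E = 0: 108 - 5q_E - (q_B) = 0.
Rearranging gives the reaction functions q_B = (138 - q_E)/6 and q_E = (108 - q_B)/5.
Solving the pair: q_B = 582/29, q_E = 510/29.
Total output Q = 1092/29, so price P = 204 - 1092/29 = 166.3448.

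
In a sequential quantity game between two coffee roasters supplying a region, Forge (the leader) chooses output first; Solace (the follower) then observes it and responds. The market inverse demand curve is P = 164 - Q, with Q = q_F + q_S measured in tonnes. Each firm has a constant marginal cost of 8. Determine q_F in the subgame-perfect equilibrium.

78

The follower Solace best-responds to any q_F: π_S = (164 - Q)q_S - 8q_S.
Setting the follower's marginal profit to zero, 156 - q_F - 2q_S = 0, i.e. q_S = (156 - q_F)/2.
Forge substitutes q_S(q_F) into its own profit: π_F = q_F(164 - q_F - (156 - q_F)/2) - 8q_F = (86 - (1/2)q_F)q_F - 8q_F.
Maximising: ∂π_F/∂q_F = 78 - q_F = 0, giving q_F = 78.
Then q_S = (156 - 78)/2 = 39.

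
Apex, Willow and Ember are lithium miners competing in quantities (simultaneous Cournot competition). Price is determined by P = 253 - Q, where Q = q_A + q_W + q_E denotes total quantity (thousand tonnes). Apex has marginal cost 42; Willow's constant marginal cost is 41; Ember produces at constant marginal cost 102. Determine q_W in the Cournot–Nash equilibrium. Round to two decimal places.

Apex's profit: π_A = (253 - Q)q_A - (42q_A). Setting ∂π_A/∂q_A = 0: 211 - 2q_A - (q_W + q_E) = 0.
Willow's profit: π_W = (253 - Q)q_W - (41q_W). Setting ∂π_W/∂q_W = 0: 212 - 2q_W - (q_A + q_E) = 0.
Ember's first-order condition: 151 - 2q_E - (q_A + q_W) = 0.
Adding the 3 conditions: 574 − 2Q − 2Q = 0, i.e. Q = 287/2.
Back-substituting: q_A = (211 − 287/2) = 135/2, q_W = (212 − 287/2) = 137/2, q_E = (151 − 287/2) = 15/2.

68.50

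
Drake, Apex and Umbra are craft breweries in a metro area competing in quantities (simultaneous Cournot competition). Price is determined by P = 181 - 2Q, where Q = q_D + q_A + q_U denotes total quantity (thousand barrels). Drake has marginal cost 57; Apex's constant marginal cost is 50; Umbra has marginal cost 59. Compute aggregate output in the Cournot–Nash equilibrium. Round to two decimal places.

Drake's profit: π_D = (181 - 2Q)q_D - (57q_D). Setting ∂π_D/∂q_D = 0: 124 - 4q_D - 2(q_A + q_U) = 0.
Apex's first-order condition: 131 - 4q_A - 2(q_D + q_U) = 0.
Umbra's first-order condition: 122 - 4q_U - 2(q_D + q_A) = 0.
Adding the 3 first-order conditions: 377 − 8Q = 0, so Q = 377/8.
Back-substituting: q_D = (124 − 377/4)/2 = 119/8, q_A = (131 − 377/4)/2 = 147/8, q_U = (122 − 377/4)/2 = 111/8.
Total output Q = 119/8 + 147/8 + 111/8 = 377/8.

47.13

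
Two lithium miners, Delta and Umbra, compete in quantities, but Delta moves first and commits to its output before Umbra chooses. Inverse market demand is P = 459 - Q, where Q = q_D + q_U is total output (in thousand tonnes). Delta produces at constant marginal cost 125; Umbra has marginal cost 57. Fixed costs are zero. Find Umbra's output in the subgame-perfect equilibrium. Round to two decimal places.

Solve by backward induction. Given q_D, the follower Umbra maximises π_U = (459 - q_D - q_U)q_U - 57q_U.
Setting the follower's marginal profit to zero, 402 - q_D - 2q_U = 0, i.e. q_U = (402 - q_D)/2.
Delta substitutes q_U(q_D) into its own profit: π_D = q_D(459 - q_D - (402 - q_D)/2) - 125q_D = (258 - (1/2)q_D)q_D - 125q_D.
The leader's first-order condition 133 - q_D = 0 yields q_D = 133.
Then q_U = (402 - 133)/2 = 269/2.

134.50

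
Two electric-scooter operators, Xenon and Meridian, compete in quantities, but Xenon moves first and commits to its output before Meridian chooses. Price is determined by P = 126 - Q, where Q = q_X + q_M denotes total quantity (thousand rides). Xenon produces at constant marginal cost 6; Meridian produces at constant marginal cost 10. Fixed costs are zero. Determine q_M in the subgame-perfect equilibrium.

Solve by backward induction. Given q_X, the follower Meridian maximises π_M = (126 - q_X - q_M)q_M - 10q_M.
Follower FOC: 116 - q_X - 2q_M = 0, so q_M(q_X) = (116 - q_X)/2.
Xenon substitutes q_M(q_X) into its own profit: π_X = q_X(126 - q_X - (116 - q_X)/2) - 6q_X = (68 - (1/2)q_X)q_X - 6q_X.
Maximising: ∂π_X/∂q_X = 62 - q_X = 0, giving q_X = 62.
Then q_M = (116 - 62)/2 = 27.

27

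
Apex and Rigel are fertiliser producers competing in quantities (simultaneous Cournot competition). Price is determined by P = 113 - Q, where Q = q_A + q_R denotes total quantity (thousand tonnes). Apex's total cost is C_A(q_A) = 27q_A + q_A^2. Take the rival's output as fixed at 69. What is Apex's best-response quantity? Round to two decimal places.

With the rival's output fixed at 69, Apex's profit is π_A = (113 - 69 - q_A)q_A - (27q_A + q_A²) = (44 - q_A)q_A - (27q_A + q_A²).
∂π_A/∂q_A = 17 - 4q_A = 0, so q_A = 17/4.

4.25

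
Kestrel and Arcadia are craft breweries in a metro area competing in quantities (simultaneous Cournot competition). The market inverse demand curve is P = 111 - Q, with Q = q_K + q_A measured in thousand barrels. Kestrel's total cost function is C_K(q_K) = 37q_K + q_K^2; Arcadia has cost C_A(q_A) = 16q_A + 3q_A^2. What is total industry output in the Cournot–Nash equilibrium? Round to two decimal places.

Kestrel's profit: π_K = (111 - Q)q_K - (37q_K + q_K²). Setting ∂π_K/∂q_K = 0: 74 - 4q_K - (q_A) = 0.
Arcadia's profit: π_A = (111 - Q)q_A - (16q_A + 3q_A²). Setting ∂π_A/∂q_A = 0: 95 - 8q_A - (q_K) = 0.
So q_K = (74 - q_A)/4 and q_A = (95 - q_K)/8.
Solving the pair: q_K = 497/31, q_A = 306/31.
Total output Q = 497/31 + 306/31 = 803/31.

25.90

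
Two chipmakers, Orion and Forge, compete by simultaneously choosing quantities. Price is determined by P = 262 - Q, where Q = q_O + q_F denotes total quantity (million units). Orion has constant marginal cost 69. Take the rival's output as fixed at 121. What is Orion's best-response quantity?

36

With the rival's output fixed at 121, Orion's profit is π_O = (262 - 121 - q_O)q_O - (69q_O) = (141 - q_O)q_O - (69q_O).
∂π_O/∂q_O = 72 - 2q_O = 0, so q_O = 36.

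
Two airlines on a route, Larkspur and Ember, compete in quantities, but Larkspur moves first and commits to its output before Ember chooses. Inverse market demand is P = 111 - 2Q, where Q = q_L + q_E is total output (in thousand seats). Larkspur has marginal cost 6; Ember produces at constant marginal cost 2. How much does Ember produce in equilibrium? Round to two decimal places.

The follower Ember best-responds to any q_L: π_E = (111 - 2Q)q_E - 2q_E.
Follower FOC: 109 - 2q_L - 4q_E = 0, so q_E(q_L) = (109 - 2q_L)/4.
The leader anticipates this reaction. Substituting into P = 111 - 2Q gives P = 113/2 - q_L, so π_L = (113/2 - q_L)q_L - 6q_L.
The leader's first-order condition 101/2 - 2q_L = 0 yields q_L = 101/4.
Then q_E = (109 - 2·(101/4))/4 = 117/8.

14.63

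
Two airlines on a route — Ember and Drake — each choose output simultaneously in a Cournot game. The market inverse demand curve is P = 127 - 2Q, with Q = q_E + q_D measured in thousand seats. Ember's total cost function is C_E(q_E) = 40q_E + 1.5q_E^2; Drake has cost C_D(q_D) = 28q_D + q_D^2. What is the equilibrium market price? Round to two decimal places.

Ember's profit: π_E = (127 - 2Q)q_E - (40q_E + (3/2)q_E²). Setting ∂π_E/∂q_E = 0: 87 - 7q_E - 2(q_D) = 0.
Drake's first-order condition: 99 - 6q_D - 2(q_E) = 0.
Best responses: q_E = (87 - 2q_D)/7, q_D = (99 - 2q_E)/6.
Solving the pair: q_E = 162/19, q_D = 519/38.
Total output Q = 843/38, so price P = 127 - 2·(843/38) = 1570/19.

82.63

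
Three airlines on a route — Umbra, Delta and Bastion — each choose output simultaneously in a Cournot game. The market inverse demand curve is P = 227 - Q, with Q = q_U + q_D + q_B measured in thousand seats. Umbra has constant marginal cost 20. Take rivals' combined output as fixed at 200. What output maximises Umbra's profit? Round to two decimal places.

With rivals' combined output fixed at 200, Umbra's profit is π_U = (227 - 200 - q_U)q_U - (20q_U) = (27 - q_U)q_U - (20q_U).
∂π_U/∂q_U = 7 - 2q_U = 0, so q_U = 7/2.

3.50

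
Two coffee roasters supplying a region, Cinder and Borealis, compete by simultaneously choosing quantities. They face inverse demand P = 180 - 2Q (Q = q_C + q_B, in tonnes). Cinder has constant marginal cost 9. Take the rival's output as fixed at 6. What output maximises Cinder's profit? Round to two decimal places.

With the rival's output fixed at 6, Cinder's profit is π_C = (180 - 2·6 - 2q_C)q_C - (9q_C) = (168 - 2q_C)q_C - (9q_C).
∂π_C/∂q_C = 159 - 4q_C = 0, so q_C = 159/4.

39.75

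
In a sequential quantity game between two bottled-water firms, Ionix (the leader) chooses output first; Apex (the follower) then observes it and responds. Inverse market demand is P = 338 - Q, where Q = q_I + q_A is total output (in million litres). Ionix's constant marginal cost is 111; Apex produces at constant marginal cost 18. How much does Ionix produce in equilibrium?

67

The follower Apex best-responds to any q_I: π_A = (338 - Q)q_A - 18q_A.
∂π_A/∂q_A = 320 - q_I - 2q_A = 0 gives the reaction function q_A = (320 - q_I)/2.
The leader anticipates this reaction. Substituting into P = 338 - Q gives P = 178 - (1/2)q_I, so π_I = (178 - (1/2)q_I)q_I - 111q_I.
Leader FOC: 67 - q_I = 0, so q_I = 67.
Then q_A = (320 - 67)/2 = 253/2.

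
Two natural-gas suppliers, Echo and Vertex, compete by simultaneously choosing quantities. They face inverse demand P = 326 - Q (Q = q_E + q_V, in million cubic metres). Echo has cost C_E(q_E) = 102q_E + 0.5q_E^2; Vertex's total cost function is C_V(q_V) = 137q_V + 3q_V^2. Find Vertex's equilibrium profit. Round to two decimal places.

Echo's profit: π_E = (326 - Q)q_E - (102q_E + (1/2)q_E²). Setting ∂π_E/∂q_E = 0: 224 - 3q_E - (q_V) = 0.
Vertex's first-order condition: 189 - 8q_V - (q_E) = 0.
Rearranging gives the reaction functions q_E = (224 - q_V)/3 and q_V = (189 - q_E)/8.
Substituting one into the other gives q_E = 1603/23 and q_V = 343/23.
Price P = 326 - 1946/23 = 241.3913.
Vertex's profit: 241.3913·(343/23) - 137·(343/23) - 3(343/23)² = 889.5955.

889.60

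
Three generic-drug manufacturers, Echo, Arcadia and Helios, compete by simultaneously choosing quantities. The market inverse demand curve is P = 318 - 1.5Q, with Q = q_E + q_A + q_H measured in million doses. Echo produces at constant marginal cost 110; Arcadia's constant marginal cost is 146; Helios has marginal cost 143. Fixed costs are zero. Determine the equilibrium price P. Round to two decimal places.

Echo's profit: π_E = (318 - 1.5Q)q_E - (110q_E). Setting ∂π_E/∂q_E = 0: 208 - 3q_E - (3/2)(q_A + q_H) = 0.
Arcadia's profit: π_A = (318 - 1.5Q)q_A - (146q_A). Setting ∂π_A/∂q_A = 0: 172 - 3q_A - (3/2)(q_E + q_H) = 0.
Helios's profit: π_H = (318 - 1.5Q)q_H - (143q_H). Setting ∂π_H/∂q_H = 0: 175 - 3q_H - (3/2)(q_E + q_A) = 0.
Adding the 3 first-order conditions: 555 − 6Q = 0, so Q = 185/2.
Back-substituting: q_E = (208 − 555/4)/(3/2) = 277/6, q_A = (172 − 555/4)/(3/2) = 133/6, q_H = (175 − 555/4)/(3/2) = 145/6.
Total output Q = 185/2, so price P = 318 - (3/2)·(185/2) = 717/4.

179.25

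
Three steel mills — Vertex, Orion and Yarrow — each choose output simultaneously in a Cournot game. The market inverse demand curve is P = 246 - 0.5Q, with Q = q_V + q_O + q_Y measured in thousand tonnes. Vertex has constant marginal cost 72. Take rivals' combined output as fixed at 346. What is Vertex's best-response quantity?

With rivals' combined output fixed at 346, Vertex's profit is π_V = (246 - (1/2)·346 - (1/2)q_V)q_V - (72q_V) = (73 - (1/2)q_V)q_V - (72q_V).
∂π_V/∂q_V = 1 - q_V = 0, so q_V = 1.

1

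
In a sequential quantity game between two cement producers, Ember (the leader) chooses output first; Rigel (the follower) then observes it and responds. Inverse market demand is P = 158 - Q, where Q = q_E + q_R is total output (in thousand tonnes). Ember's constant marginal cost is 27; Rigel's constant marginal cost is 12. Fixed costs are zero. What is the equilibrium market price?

56

The follower Rigel best-responds to any q_E: π_R = (158 - Q)q_R - 12q_R.
Setting the follower's marginal profit to zero, 146 - q_E - 2q_R = 0, i.e. q_R = (146 - q_E)/2.
The leader anticipates this reaction. Substituting into P = 158 - Q gives P = 85 - (1/2)q_E, so π_E = (85 - (1/2)q_E)q_E - 27q_E.
Leader FOC: 58 - q_E = 0, so q_E = 58.
Then q_R = (146 - 58)/2 = 44.
Total output Q = 102, so price P = 158 - 102 = 56.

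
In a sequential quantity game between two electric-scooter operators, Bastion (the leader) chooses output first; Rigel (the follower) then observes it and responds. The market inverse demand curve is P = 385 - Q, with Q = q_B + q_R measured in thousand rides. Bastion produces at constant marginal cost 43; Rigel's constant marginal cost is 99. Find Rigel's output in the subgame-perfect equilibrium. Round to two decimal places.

43.50

Solve by backward induction. Given q_B, the follower Rigel maximises π_R = (385 - q_B - q_R)q_R - 99q_R.
Setting the follower's marginal profit to zero, 286 - q_B - 2q_R = 0, i.e. q_R = (286 - q_B)/2.
Bastion substitutes q_R(q_B) into its own profit: π_B = q_B(385 - q_B - (286 - q_B)/2) - 43q_B = (242 - (1/2)q_B)q_B - 43q_B.
The leader's first-order condition 199 - q_B = 0 yields q_B = 199.
Then q_R = (286 - 199)/2 = 87/2.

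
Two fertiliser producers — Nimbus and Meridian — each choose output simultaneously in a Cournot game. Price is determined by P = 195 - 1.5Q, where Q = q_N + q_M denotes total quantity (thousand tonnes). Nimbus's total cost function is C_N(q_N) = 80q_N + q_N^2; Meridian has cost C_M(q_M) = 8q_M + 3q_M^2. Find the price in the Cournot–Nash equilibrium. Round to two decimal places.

Nimbus's profit: π_N = (195 - 1.5Q)q_N - (80q_N + q_N²). Setting ∂π_N/∂q_N = 0: 115 - 5q_N - (3/2)(q_M) = 0.
Meridian's first-order condition: 187 - 9q_M - (3/2)(q_N) = 0.
So q_N = (115 - (3/2)q_M)/5 and q_M = (187 - (3/2)q_N)/9.
Substituting one into the other gives q_N = 1006/57 and q_M = 17.8363.
Total output Q = 35.4854, so price P = 195 - (3/2)·35.4854 = 141.7719.

141.77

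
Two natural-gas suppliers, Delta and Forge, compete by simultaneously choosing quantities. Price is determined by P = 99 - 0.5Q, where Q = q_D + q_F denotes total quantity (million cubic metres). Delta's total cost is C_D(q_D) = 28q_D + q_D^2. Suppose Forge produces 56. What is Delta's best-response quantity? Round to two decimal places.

With the rival's output fixed at 56, Delta's profit is π_D = (99 - (1/2)·56 - (1/2)q_D)q_D - (28q_D + q_D²) = (71 - (1/2)q_D)q_D - (28q_D + q_D²).
∂π_D/∂q_D = 43 - 3q_D = 0, so q_D = 43/3.

14.33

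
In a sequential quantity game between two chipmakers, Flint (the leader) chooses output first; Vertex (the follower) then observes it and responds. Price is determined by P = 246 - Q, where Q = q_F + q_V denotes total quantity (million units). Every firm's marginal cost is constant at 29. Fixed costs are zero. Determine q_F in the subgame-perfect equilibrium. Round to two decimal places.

108.50

The follower Vertex best-responds to any q_F: π_V = (246 - Q)q_V - 29q_V.
Follower FOC: 217 - q_F - 2q_V = 0, so q_V(q_F) = (217 - q_F)/2.
The leader anticipates this reaction. Substituting into P = 246 - Q gives P = 275/2 - (1/2)q_F, so π_F = (275/2 - (1/2)q_F)q_F - 29q_F.
Maximising: ∂π_F/∂q_F = 217/2 - q_F = 0, giving q_F = 217/2.
Then q_V = (217 - 217/2)/2 = 217/4.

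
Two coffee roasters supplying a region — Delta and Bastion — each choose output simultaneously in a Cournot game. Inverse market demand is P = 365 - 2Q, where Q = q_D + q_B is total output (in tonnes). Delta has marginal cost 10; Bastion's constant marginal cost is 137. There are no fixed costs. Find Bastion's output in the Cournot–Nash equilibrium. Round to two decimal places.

16.83

Delta's profit: π_D = (365 - 2Q)q_D - (10q_D). Setting ∂π_D/∂q_D = 0: 355 - 4q_D - 2(q_B) = 0.
Bastion's profit: π_B = (365 - 2Q)q_B - (137q_B). Setting ∂π_B/∂q_B = 0: 228 - 4q_B - 2(q_D) = 0.
So q_D = (355 - 2q_B)/4 and q_B = (228 - 2q_D)/4.
Solving the pair: q_D = 241/3, q_B = 101/6.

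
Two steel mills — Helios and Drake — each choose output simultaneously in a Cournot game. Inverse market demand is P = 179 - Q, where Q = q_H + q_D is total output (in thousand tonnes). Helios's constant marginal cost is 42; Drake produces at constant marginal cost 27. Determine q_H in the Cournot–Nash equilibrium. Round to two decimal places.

40.67

Helios's profit: π_H = (179 - Q)q_H - (42q_H). Setting ∂π_H/∂q_H = 0: 137 - 2q_H - (q_D) = 0.
Drake's first-order condition: 152 - 2q_D - (q_H) = 0.
Rearranging gives the reaction functions q_H = (137 - q_D)/2 and q_D = (152 - q_H)/2.
Solving the pair: q_H = 122/3, q_D = 167/3.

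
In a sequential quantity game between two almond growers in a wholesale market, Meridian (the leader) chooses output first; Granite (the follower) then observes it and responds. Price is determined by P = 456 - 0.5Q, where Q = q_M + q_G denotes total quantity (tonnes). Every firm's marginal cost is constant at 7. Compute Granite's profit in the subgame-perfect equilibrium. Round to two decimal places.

Solve by backward induction. Given q_M, the follower Granite maximises π_G = (456 - (1/2)q_M - (1/2)q_G)q_G - 7q_G.
∂π_G/∂q_G = 449 - (1/2)q_M - q_G = 0 gives the reaction function q_G = (449 - (1/2)q_M).
The leader anticipates this reaction. Substituting into P = 456 - 0.5Q gives P = 463/2 - (1/4)q_M, so π_M = (463/2 - (1/4)q_M)q_M - 7q_M.
Leader FOC: 449/2 - (1/2)q_M = 0, so q_M = 449.
Then q_G = (449 - (1/2)·449) = 449/2.
Price P = 456 - (1/2)·(1347/2) = 477/4.
Granite's profit: (477/4 - 7)·(449/2) = 25200.1250.

25200.13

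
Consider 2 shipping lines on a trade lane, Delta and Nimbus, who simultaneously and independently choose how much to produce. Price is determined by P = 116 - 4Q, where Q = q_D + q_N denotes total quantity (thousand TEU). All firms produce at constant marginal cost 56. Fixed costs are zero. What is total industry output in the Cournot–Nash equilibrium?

10

Each firm earns π_i = (116 - 4Q)q_i - 56q_i.
Setting ∂π_i/∂q_i = 0 with rivals' quantities fixed: 60 - 8q_i - 4q_j = 0.
By symmetry each firm produces the same amount; substituting q_j = q_i yields q_i = 60/12 = 5.
Total output Q = 5 + 5 = 10.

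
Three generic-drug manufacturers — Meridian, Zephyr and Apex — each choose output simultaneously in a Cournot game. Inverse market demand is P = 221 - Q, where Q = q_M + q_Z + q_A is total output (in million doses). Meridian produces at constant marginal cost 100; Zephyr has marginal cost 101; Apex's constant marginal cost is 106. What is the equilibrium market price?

132

Meridian's profit: π_M = (221 - Q)q_M - (100q_M). Setting ∂π_M/∂q_M = 0: 121 - 2q_M - (q_Z + q_A) = 0.
Zephyr's first-order condition: 120 - 2q_Z - (q_M + q_A) = 0.
Apex's profit: π_A = (221 - Q)q_A - (106q_A). Setting ∂π_A/∂q_A = 0: 115 - 2q_A - (q_M + q_Z) = 0.
Adding the 3 conditions: 356 − 2Q − 2Q = 0, i.e. Q = 89.
Back-substituting: q_M = (121 − 89) = 32, q_Z = (120 − 89) = 31, q_A = (115 − 89) = 26.
Total output Q = 89, so price P = 221 - 89 = 132.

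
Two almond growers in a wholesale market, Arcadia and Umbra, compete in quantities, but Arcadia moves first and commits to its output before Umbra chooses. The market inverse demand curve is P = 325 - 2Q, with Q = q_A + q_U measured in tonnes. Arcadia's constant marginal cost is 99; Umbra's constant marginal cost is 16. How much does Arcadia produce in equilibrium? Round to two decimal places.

35.75

The follower Umbra best-responds to any q_A: π_U = (325 - 2Q)q_U - 16q_U.
Follower FOC: 309 - 2q_A - 4q_U = 0, so q_U(q_A) = (309 - 2q_A)/4.
The leader anticipates this reaction. Substituting into P = 325 - 2Q gives P = 341/2 - q_A, so π_A = (341/2 - q_A)q_A - 99q_A.
The leader's first-order condition 143/2 - 2q_A = 0 yields q_A = 143/4.
Then q_U = (309 - 2·(143/4))/4 = 475/8.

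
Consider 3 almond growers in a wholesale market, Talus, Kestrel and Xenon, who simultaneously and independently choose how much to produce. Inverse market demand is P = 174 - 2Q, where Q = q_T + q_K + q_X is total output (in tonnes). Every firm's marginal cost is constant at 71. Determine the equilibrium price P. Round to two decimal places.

Each firm earns π_i = (174 - 2Q)q_i - 71q_i.
Setting ∂π_i/∂q_i = 0 with rivals' quantities fixed: 103 - 4q_i - 2·Σ_{j≠i} q_j = 0.
By symmetry each firm produces the same amount; substituting Σ_{j≠i} q_j = 2q_i yields q_i = 103/8.
Total output Q = 309/8, so price P = 174 - 2·(309/8) = 387/4.

96.75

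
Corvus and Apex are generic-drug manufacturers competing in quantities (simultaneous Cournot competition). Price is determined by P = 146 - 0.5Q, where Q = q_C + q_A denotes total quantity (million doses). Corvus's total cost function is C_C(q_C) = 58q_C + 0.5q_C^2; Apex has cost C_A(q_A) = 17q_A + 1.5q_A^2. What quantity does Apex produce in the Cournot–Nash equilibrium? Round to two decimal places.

Corvus's profit: π_C = (146 - 0.5Q)q_C - (58q_C + (1/2)q_C²). Setting ∂π_C/∂q_C = 0: 88 - 2q_C - (1/2)(q_A) = 0.
Apex's first-order condition: 129 - 4q_A - (1/2)(q_C) = 0.
Rearranging gives the reaction functions q_C = (88 - (1/2)q_A)/2 and q_A = (129 - (1/2)q_C)/4.
Solving the pair: q_C = 1150/31, q_A = 856/31.

27.61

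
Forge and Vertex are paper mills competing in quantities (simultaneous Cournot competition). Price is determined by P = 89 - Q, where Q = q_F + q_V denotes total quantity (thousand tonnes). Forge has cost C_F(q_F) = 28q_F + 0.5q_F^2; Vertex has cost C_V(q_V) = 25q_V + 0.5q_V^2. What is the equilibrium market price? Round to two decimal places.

Forge's profit: π_F = (89 - Q)q_F - (28q_F + (1/2)q_F²). Setting ∂π_F/∂q_F = 0: 61 - 3q_F - (q_V) = 0.
Vertex's first-order condition: 64 - 3q_V - (q_F) = 0.
Best responses: q_F = (61 - q_V)/3, q_V = (64 - q_F)/3.
Substituting one into the other gives q_F = 119/8 and q_V = 131/8.
Total output Q = 125/4, so price P = 89 - 125/4 = 231/4.

57.75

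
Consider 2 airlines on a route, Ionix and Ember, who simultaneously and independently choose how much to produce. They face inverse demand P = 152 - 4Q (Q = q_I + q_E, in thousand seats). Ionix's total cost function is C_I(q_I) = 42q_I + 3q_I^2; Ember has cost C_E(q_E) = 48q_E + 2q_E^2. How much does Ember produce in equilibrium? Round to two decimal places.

Ionix's profit: π_I = (152 - 4Q)q_I - (42q_I + 3q_I²). Setting ∂π_I/∂q_I = 0: 110 - 14q_I - 4(q_E) = 0.
Ember's first-order condition: 104 - 12q_E - 4(q_I) = 0.
Rearranging gives the reaction functions q_I = (110 - 4q_E)/14 and q_E = (104 - 4q_I)/12.
Substituting one into the other gives q_I = 113/19 and q_E = 127/19.

6.68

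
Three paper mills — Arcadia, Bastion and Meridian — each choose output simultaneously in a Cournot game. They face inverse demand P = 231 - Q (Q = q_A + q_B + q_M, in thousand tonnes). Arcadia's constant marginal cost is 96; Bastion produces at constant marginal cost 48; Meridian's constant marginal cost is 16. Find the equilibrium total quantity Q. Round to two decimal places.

133.25

Arcadia's profit: π_A = (231 - Q)q_A - (96q_A). Setting ∂π_A/∂q_A = 0: 135 - 2q_A - (q_B + q_M) = 0.
Bastion's first-order condition: 183 - 2q_B - (q_A + q_M) = 0.
Meridian's first-order condition: 215 - 2q_M - (q_A + q_B) = 0.
Adding the 3 conditions: 533 − 2Q − 2Q = 0, i.e. Q = 533/4.
Back-substituting: q_A = (135 − 533/4) = 7/4, q_B = (183 − 533/4) = 199/4, q_M = (215 − 533/4) = 327/4.
Total output Q = 7/4 + 199/4 + 327/4 = 533/4.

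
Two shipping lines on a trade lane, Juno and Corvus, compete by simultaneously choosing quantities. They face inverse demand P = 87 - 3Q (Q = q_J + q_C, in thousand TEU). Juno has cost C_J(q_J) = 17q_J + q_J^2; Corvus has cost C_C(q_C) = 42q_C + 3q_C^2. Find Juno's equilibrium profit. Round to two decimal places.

Juno's profit: π_J = (87 - 3Q)q_J - (17q_J + q_J²). Setting ∂π_J/∂q_J = 0: 70 - 8q_J - 3(q_C) = 0.
Corvus's profit: π_C = (87 - 3Q)q_C - (42q_C + 3q_C²). Setting ∂π_C/∂q_C = 0: 45 - 12q_C - 3(q_J) = 0.
Best responses: q_J = (70 - 3q_C)/8, q_C = (45 - 3q_J)/12.
Solving the pair: q_J = 235/29, q_C = 50/29.
Price P = 87 - 3·(285/29) = 1668/29.
Juno's profit: (1668/29)·(235/29) - 17·(235/29) - (235/29)² = 262.6635.

262.66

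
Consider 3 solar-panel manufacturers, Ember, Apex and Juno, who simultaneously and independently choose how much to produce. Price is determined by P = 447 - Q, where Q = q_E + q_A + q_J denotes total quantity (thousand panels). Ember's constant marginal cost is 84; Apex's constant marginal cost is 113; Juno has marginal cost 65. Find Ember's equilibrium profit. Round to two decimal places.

8695.56

Ember's profit: π_E = (447 - Q)q_E - (84q_E). Setting ∂π_E/∂q_E = 0: 363 - 2q_E - (q_A + q_J) = 0.
Apex's first-order condition: 334 - 2q_A - (q_E + q_J) = 0.
Juno's first-order condition: 382 - 2q_J - (q_E + q_A) = 0.
Adding the 3 first-order conditions: 1079 − 4Q = 0, so Q = 1079/4.
Back-substituting: q_E = (363 − 1079/4) = 373/4, q_A = (334 − 1079/4) = 257/4, q_J = (382 − 1079/4) = 449/4.
Price P = 447 - 1079/4 = 709/4.
Ember's profit: (709/4 - 84)·(373/4) = 8695.5625.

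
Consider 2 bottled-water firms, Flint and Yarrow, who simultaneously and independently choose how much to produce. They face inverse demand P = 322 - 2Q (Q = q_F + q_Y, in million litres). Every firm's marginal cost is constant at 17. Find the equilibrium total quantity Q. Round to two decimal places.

A representative firm's profit is π_i = q_i(322 - 2Q) - 17q_i.
Setting ∂π_i/∂q_i = 0 with rivals' quantities fixed: 305 - 4q_i - 2q_j = 0.
With identical firms every q_j equals q_i, so q_j = q_i and 305 = 6q_i, giving q_i = 305/6.
Total output Q = 305/6 + 305/6 = 305/3.

101.67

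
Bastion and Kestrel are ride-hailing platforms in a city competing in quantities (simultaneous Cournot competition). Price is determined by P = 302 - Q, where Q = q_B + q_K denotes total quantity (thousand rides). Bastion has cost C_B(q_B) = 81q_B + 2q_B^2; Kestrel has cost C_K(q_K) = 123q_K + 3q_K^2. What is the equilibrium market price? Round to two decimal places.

Bastion's profit: π_B = (302 - Q)q_B - (81q_B + 2q_B²). Setting ∂π_B/∂q_B = 0: 221 - 6q_B - (q_K) = 0.
Kestrel's first-order condition: 179 - 8q_K - (q_B) = 0.
Rearranging gives the reaction functions q_B = (221 - q_K)/6 and q_K = (179 - q_B)/8.
Solving the pair: q_B = 1589/47, q_K = 853/47.
Total output Q = 51.9574, so price P = 302 - 51.9574 = 250.0426.

250.04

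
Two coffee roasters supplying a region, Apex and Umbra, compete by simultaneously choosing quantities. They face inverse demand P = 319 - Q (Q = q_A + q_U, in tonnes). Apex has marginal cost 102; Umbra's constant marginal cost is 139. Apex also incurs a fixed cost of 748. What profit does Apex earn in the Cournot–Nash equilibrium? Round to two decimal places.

Apex's profit: π_A = (319 - Q)q_A - (102q_A). Setting ∂π_A/∂q_A = 0: 217 - 2q_A - (q_U) = 0.
Umbra's first-order condition: 180 - 2q_U - (q_A) = 0.
Rearranging gives the reaction functions q_A = (217 - q_U)/2 and q_U = (180 - q_A)/2.
Substituting one into the other gives q_A = 254/3 and q_U = 143/3.
Price P = 319 - 397/3 = 560/3.
Apex's profit: (560/3 - 102)·(254/3) - 748 = 6420.4444.

6420.44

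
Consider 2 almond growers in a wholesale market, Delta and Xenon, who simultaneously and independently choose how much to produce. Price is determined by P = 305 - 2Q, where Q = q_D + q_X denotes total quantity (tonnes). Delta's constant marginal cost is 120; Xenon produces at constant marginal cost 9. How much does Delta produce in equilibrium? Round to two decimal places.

12.33

Delta's profit: π_D = (305 - 2Q)q_D - (120q_D). Setting ∂π_D/∂q_D = 0: 185 - 4q_D - 2(q_X) = 0.
Xenon's first-order condition: 296 - 4q_X - 2(q_D) = 0.
So q_D = (185 - 2q_X)/4 and q_X = (296 - 2q_D)/4.
Substituting one into the other gives q_D = 37/3 and q_X = 407/6.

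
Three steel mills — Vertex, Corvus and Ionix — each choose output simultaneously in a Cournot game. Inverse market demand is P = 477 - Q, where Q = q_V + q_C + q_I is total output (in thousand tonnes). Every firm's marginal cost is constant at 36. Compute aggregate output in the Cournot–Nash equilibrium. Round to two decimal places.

A representative firm's profit is π_i = q_i(477 - Q) - 36q_i.
Setting ∂π_i/∂q_i = 0 with rivals' quantities fixed: 441 - 2q_i - Σ_{j≠i} q_j = 0.
By symmetry each firm produces the same amount; substituting Σ_{j≠i} q_j = 2q_i yields q_i = 441/4.
Total output Q = 441/4 + 441/4 + 441/4 = 1323/4.

330.75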